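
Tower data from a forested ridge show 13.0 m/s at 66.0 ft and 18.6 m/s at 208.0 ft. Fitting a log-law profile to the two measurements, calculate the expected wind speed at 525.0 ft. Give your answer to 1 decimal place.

Log law: V ∝ ln(z/z₀). From the pair, with r = V₁/V₂ = 0.69892,
ln z₀ = (ln z₁ − r·ln z₂)/(1 − r) = (4.1897 − 0.69892×5.3375)/0.30108 = 1.5249 → z₀ = 4.595 ft
V₃ = V₁ · ln(z₃/z₀)/ln(z₁/z₀) = 13.0 × 4.7385/2.6647 = 23.1169 m/s

23.1 m/s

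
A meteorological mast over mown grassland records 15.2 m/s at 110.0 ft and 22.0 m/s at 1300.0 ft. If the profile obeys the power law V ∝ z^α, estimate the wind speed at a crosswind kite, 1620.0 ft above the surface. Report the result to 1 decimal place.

22.7 m/s

First find α: α = ln(V₂/V₁)/ln(z₂/z₁) = ln(22.0/15.2)/ln(1300.0/110.0) = 0.36975/2.46964 = 0.1497
Extrapolate from 1300.0 ft to 1620.0 ft: V₃ = 22.0 × (1620.0/1300.0)^0.1497 = 22.0 × 1.0335 = 22.7369 m/s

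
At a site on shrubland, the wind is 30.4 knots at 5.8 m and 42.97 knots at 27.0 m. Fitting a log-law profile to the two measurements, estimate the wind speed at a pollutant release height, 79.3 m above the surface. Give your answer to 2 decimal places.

51.78 knots

Log law: V ∝ ln(z/z₀). From the pair, with r = V₁/V₂ = 0.70747,
ln z₀ = (ln z₁ − r·ln z₂)/(1 − r) = (1.7579 − 0.70747×3.2958)/0.29253 = -1.9617 → z₀ = 0.1406 m
V₃ = V₁ · ln(z₃/z₀)/ln(z₁/z₀) = 30.4 × 6.3349/3.7195 = 51.7757 knots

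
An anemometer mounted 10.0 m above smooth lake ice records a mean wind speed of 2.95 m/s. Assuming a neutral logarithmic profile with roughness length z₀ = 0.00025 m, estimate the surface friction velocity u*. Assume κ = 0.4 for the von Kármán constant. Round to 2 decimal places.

Log law: V(z) = (u*/κ) · ln(z/z₀) ⇒ u* = κ · V / ln(z/z₀)
u* = 0.4 × 2.95 / ln(10.0/0.00025) = 0.4 × 2.95 / 10.5966
   = 1.1800 / 10.5966 = 0.1114 m/s

u* ≈ 0.11 m/s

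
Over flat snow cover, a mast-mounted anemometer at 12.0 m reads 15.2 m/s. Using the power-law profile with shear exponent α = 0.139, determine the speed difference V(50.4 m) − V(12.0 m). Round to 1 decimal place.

3.4 m/s

Power law: V₂ = V₁ · (z₂/z₁)^α = 15.2 × (4.2000)^0.139 = 18.5556 m/s
ΔV = 18.5556 − 15.2 = 3.3556 m/s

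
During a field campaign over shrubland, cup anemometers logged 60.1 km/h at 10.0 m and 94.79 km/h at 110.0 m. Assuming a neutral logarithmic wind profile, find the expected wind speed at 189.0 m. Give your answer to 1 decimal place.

102.6 km/h

Log law: V ∝ ln(z/z₀). From the pair, with r = V₁/V₂ = 0.63403,
ln z₀ = (ln z₁ − r·ln z₂)/(1 − r) = (2.3026 − 0.63403×4.7005)/0.36597 = -1.8517 → z₀ = 0.1570 m
V₃ = V₁ · ln(z₃/z₀)/ln(z₁/z₀) = 60.1 × 7.0935/4.1543 = 102.6204 km/h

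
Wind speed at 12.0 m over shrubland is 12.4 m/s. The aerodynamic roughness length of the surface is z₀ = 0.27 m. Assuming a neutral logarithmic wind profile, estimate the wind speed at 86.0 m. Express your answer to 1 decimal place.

Log law: V(z) ∝ ln(z/z₀), so V₂/V₁ = ln(z₂/z₀) / ln(z₁/z₀).
ln(86.0/0.27) = 5.7637, ln(12.0/0.27) = 3.7942
V₂ = 12.4 × 5.7637/3.7942 = 12.4 × 1.5191 = 18.8364 m/s

18.8 m/s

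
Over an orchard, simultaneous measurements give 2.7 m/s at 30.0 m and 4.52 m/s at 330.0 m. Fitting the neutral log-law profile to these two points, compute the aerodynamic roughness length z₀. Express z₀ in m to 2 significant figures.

z₀ ≈ 0.86 m

Log law: V(z) ∝ ln(z/z₀). With r = V₁/V₂ = 2.7/4.52 = 0.59735,
r · ln(z₂/z₀) = ln(z₁/z₀) ⇒ ln z₀ = (ln z₁ − r·ln z₂)/(1 − r)
ln z₀ = (3.40120 − 0.59735×5.79909) / 0.40265 = -0.1561
z₀ = exp(-0.1561) = 0.8555 m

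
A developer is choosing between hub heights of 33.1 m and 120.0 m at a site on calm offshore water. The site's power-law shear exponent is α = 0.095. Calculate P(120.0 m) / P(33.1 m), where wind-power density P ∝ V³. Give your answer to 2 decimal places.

1.44

Speed ratio: V_B/V_A = (z_B/z_A)^α = (120.0/33.1)^0.095 = (3.6254)^0.095 = 1.13016
Power-density ratio: P_B/P_A = (V_B/V_A)³ = (1.13016)³ = 1.44350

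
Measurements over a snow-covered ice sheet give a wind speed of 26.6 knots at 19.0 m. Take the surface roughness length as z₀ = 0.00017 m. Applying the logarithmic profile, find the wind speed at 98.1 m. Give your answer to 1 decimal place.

Log law: V(z) ∝ ln(z/z₀), so V₂/V₁ = ln(z₂/z₀) / ln(z₁/z₀).
ln(98.1/0.00017) = 13.2657, ln(19.0/0.00017) = 11.6242
V₂ = 26.6 × 13.2657/11.6242 = 26.6 × 1.1412 = 30.3564 knots

30.4 knots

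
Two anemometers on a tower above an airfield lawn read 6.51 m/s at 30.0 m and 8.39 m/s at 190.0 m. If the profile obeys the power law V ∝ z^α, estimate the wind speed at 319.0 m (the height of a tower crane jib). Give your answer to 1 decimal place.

9.0 m/s

First find α: α = ln(V₂/V₁)/ln(z₂/z₁) = ln(8.39/6.51)/ln(190.0/30.0) = 0.25370/1.84583 = 0.1374
Extrapolate from 190.0 m to 319.0 m: V₃ = 8.39 × (319.0/190.0)^0.1374 = 8.39 × 1.0738 = 9.0093 m/s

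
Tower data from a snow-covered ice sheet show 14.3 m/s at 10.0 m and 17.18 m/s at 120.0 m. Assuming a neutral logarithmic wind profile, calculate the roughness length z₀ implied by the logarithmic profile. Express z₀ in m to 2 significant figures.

Log law: V(z) ∝ ln(z/z₀). With r = V₁/V₂ = 14.3/17.18 = 0.83236,
r · ln(z₂/z₀) = ln(z₁/z₀) ⇒ ln z₀ = (ln z₁ − r·ln z₂)/(1 − r)
ln z₀ = (2.30259 − 0.83236×4.78749) / 0.16764 = -10.0357
z₀ = exp(-10.0357) = 0.00004381 m

z₀ ≈ 0.000044 m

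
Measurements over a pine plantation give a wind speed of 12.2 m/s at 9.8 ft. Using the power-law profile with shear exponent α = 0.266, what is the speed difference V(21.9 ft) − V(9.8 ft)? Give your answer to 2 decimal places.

2.91 m/s

Power law: V₂ = V₁ · (z₂/z₁)^α = 12.2 × (2.2347)^0.266 = 15.1096 m/s
ΔV = 15.1096 − 12.2 = 2.9096 m/s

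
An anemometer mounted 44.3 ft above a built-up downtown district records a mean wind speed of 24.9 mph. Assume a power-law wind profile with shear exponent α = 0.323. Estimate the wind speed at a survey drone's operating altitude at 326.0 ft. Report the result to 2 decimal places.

Power-law profile: V₂ = V₁ · (z₂/z₁)^α
V₂ = 24.9 × (326.0/44.3)^0.323 = 24.9 × (7.3589)^0.323
    = 24.9 × 1.9054 = 47.4439 mph

47.44 mph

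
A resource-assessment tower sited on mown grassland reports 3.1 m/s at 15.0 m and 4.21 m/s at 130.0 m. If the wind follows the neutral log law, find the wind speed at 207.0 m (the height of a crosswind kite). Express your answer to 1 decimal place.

Log law: V ∝ ln(z/z₀). From the pair, with r = V₁/V₂ = 0.73634,
ln z₀ = (ln z₁ − r·ln z₂)/(1 − r) = (2.7081 − 0.73634×4.8675)/0.26366 = -3.3229 → z₀ = 0.03605 m
V₃ = V₁ · ln(z₃/z₀)/ln(z₁/z₀) = 3.1 × 8.6557/6.0310 = 4.4491 m/s

4.4 m/s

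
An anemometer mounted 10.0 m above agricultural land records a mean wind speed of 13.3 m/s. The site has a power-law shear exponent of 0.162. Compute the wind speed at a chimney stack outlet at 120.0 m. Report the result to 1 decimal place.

19.9 m/s

Power-law profile: V₂ = V₁ · (z₂/z₁)^α
V₂ = 13.3 × (120.0/10.0)^0.162 = 13.3 × (12.0000)^0.162
    = 13.3 × 1.4956 = 19.8920 m/s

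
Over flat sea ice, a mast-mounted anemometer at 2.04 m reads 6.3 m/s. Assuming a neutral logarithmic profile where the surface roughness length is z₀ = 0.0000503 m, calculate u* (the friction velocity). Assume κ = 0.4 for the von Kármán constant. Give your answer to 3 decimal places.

Log law: V(z) = (u*/κ) · ln(z/z₀) ⇒ u* = κ · V / ln(z/z₀)
u* = 0.4 × 6.3 / ln(2.04/0.0000503) = 0.4 × 6.3 / 10.6105
   = 2.5200 / 10.6105 = 0.2375 m/s

u* ≈ 0.238 m/s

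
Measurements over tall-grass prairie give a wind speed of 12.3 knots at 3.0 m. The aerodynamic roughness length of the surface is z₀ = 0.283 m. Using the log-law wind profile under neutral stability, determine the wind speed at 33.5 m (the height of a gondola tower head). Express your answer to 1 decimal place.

24.9 knots

Log law: V(z) ∝ ln(z/z₀), so V₂/V₁ = ln(z₂/z₀) / ln(z₁/z₀).
ln(33.5/0.283) = 4.7739, ln(3.0/0.283) = 2.3609
V₂ = 12.3 × 4.7739/2.3609 = 12.3 × 2.0220 = 24.8710 knots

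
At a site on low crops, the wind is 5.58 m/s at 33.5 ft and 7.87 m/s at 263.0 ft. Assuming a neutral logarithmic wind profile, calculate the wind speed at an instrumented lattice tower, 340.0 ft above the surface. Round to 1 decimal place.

8.2 m/s

Log law: V ∝ ln(z/z₀). From the pair, with r = V₁/V₂ = 0.70902,
ln z₀ = (ln z₁ − r·ln z₂)/(1 − r) = (3.5115 − 0.70902×5.5722)/0.29098 = -1.5095 → z₀ = 0.2210 ft
V₃ = V₁ · ln(z₃/z₀)/ln(z₁/z₀) = 5.58 × 7.3384/5.0210 = 8.1554 m/s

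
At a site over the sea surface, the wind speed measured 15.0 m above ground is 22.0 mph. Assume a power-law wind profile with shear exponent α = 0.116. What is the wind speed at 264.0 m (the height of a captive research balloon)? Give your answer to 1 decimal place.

Power-law profile: V₂ = V₁ · (z₂/z₁)^α
V₂ = 22.0 × (264.0/15.0)^0.116 = 22.0 × (17.6000)^0.116
    = 22.0 × 1.3947 = 30.6833 mph

30.7 mph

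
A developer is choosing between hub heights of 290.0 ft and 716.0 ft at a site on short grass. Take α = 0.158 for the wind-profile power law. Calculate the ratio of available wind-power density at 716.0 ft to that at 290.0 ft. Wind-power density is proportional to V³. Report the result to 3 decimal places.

Speed ratio: V_B/V_A = (z_B/z_A)^α = (716.0/290.0)^0.158 = (2.4690)^0.158 = 1.15350
Power-density ratio: P_B/P_A = (V_B/V_A)³ = (1.15350)³ = 1.53480

1.535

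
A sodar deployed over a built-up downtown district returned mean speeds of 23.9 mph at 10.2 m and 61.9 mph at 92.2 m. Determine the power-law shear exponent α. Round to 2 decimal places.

α ≈ 0.43

Power law: V₂/V₁ = (z₂/z₁)^α ⇒ α = ln(V₂/V₁) / ln(z₂/z₁)
α = ln(61.9/23.9) / ln(92.2/10.2) = ln(2.5900) / ln(9.0392)
  = 0.95164 / 2.20157 = 0.43226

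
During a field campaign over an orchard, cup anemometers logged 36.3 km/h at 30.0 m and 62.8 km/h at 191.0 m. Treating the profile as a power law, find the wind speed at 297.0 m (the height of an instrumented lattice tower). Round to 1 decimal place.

First find α: α = ln(V₂/V₁)/ln(z₂/z₁) = ln(62.8/36.3)/ln(191.0/30.0) = 0.54814/1.85108 = 0.2961
Extrapolate from 191.0 m to 297.0 m: V₃ = 62.8 × (297.0/191.0)^0.2961 = 62.8 × 1.1397 = 71.5702 km/h

71.6 km/h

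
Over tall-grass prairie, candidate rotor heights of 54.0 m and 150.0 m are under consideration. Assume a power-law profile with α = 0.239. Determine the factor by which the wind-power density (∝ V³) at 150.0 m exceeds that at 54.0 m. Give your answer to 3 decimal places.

Speed ratio: V_B/V_A = (z_B/z_A)^α = (150.0/54.0)^0.239 = (2.7778)^0.239 = 1.27657
Power-density ratio: P_B/P_A = (V_B/V_A)³ = (1.27657)³ = 2.08032

2.080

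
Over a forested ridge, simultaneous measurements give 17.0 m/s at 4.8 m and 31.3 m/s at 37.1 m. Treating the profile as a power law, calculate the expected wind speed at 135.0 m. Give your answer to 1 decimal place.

First find α: α = ln(V₂/V₁)/ln(z₂/z₁) = ln(31.3/17.0)/ln(37.1/4.8) = 0.61040/2.04500 = 0.2985
Extrapolate from 37.1 m to 135.0 m: V₃ = 31.3 × (135.0/37.1)^0.2985 = 31.3 × 1.4704 = 46.0239 m/s

46.0 m/s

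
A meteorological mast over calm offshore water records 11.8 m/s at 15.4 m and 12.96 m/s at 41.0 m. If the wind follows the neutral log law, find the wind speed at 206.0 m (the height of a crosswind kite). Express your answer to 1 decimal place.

Log law: V ∝ ln(z/z₀). From the pair, with r = V₁/V₂ = 0.91049,
ln z₀ = (ln z₁ − r·ln z₂)/(1 − r) = (2.7344 − 0.91049×3.7136)/0.08951 = -7.2265 → z₀ = 0.0007271 m
V₃ = V₁ · ln(z₃/z₀)/ln(z₁/z₀) = 11.8 × 12.5544/9.9609 = 14.8724 m/s

14.9 m/s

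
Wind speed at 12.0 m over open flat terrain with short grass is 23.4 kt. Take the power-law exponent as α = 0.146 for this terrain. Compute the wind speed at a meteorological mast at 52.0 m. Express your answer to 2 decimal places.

28.99 kt

Power-law profile: V₂ = V₁ · (z₂/z₁)^α
V₂ = 23.4 × (52.0/12.0)^0.146 = 23.4 × (4.3333)^0.146
    = 23.4 × 1.2387 = 28.9862 kt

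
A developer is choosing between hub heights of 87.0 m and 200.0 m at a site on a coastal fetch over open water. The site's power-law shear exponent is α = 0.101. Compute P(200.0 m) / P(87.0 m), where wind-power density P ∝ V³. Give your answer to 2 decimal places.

1.29

Speed ratio: V_B/V_A = (z_B/z_A)^α = (200.0/87.0)^0.101 = (2.2989)^0.101 = 1.08771
Power-density ratio: P_B/P_A = (V_B/V_A)³ = (1.08771)³ = 1.28688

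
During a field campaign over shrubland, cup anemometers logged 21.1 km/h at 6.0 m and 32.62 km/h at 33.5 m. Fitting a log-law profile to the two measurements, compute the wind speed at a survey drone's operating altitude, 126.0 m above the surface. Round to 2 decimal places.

Log law: V ∝ ln(z/z₀). From the pair, with r = V₁/V₂ = 0.64684,
ln z₀ = (ln z₁ − r·ln z₂)/(1 − r) = (1.7918 − 0.64684×3.5115)/0.35316 = -1.3582 → z₀ = 0.2571 m
V₃ = V₁ · ln(z₃/z₀)/ln(z₁/z₀) = 21.1 × 6.1945/3.1500 = 41.4938 km/h

41.49 km/h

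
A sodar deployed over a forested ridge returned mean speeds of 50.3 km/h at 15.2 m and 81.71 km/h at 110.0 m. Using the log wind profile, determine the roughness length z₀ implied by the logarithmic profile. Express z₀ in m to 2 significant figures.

z₀ ≈ 0.64 m

Log law: V(z) ∝ ln(z/z₀). With r = V₁/V₂ = 50.3/81.71 = 0.61559,
r · ln(z₂/z₀) = ln(z₁/z₀) ⇒ ln z₀ = (ln z₁ − r·ln z₂)/(1 − r)
ln z₀ = (2.72130 − 0.61559×4.70048) / 0.38441 = -0.4482
z₀ = exp(-0.4482) = 0.6388 m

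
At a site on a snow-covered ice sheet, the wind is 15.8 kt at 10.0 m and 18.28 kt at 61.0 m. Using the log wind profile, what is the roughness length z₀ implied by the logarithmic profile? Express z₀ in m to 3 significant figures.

z₀ ≈ 0.0000992 m

Log law: V(z) ∝ ln(z/z₀). With r = V₁/V₂ = 15.8/18.28 = 0.86433,
r · ln(z₂/z₀) = ln(z₁/z₀) ⇒ ln z₀ = (ln z₁ − r·ln z₂)/(1 − r)
ln z₀ = (2.30259 − 0.86433×4.11087) / 0.13567 = -9.2180
z₀ = exp(-9.2180) = 0.00009924 m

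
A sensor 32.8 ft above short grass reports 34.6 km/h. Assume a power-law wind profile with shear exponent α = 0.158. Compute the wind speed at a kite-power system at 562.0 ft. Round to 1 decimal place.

54.2 km/h

Power-law profile: V₂ = V₁ · (z₂/z₁)^α
V₂ = 34.6 × (562.0/32.8)^0.158 = 34.6 × (17.1341)^0.158
    = 34.6 × 1.5666 = 54.2034 km/h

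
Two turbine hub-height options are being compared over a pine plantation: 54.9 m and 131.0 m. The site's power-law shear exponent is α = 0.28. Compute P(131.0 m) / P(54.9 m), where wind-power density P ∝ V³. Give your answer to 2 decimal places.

Speed ratio: V_B/V_A = (z_B/z_A)^α = (131.0/54.9)^0.28 = (2.3862)^0.28 = 1.27572
Power-density ratio: P_B/P_A = (V_B/V_A)³ = (1.27572)³ = 2.07619

2.08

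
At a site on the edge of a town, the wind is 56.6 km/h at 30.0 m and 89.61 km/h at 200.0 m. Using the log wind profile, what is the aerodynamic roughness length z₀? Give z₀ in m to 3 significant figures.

z₀ ≈ 1.16 m

Log law: V(z) ∝ ln(z/z₀). With r = V₁/V₂ = 56.6/89.61 = 0.63163,
r · ln(z₂/z₀) = ln(z₁/z₀) ⇒ ln z₀ = (ln z₁ − r·ln z₂)/(1 − r)
ln z₀ = (3.40120 − 0.63163×5.29832) / 0.36837 = 0.1483
z₀ = exp(0.1483) = 1.160 m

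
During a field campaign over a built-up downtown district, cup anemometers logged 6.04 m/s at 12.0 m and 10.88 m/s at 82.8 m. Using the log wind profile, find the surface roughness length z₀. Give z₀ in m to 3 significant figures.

z₀ ≈ 1.08 m

Log law: V(z) ∝ ln(z/z₀). With r = V₁/V₂ = 6.04/10.88 = 0.55515,
r · ln(z₂/z₀) = ln(z₁/z₀) ⇒ ln z₀ = (ln z₁ − r·ln z₂)/(1 − r)
ln z₀ = (2.48491 − 0.55515×4.41643) / 0.44485 = 0.0745
z₀ = exp(0.0745) = 1.077 m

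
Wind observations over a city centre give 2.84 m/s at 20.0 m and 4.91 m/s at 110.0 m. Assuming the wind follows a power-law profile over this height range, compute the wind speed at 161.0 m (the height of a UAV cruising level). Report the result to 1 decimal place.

First find α: α = ln(V₂/V₁)/ln(z₂/z₁) = ln(4.91/2.84)/ln(110.0/20.0) = 0.54747/1.70475 = 0.3211
Extrapolate from 110.0 m to 161.0 m: V₃ = 4.91 × (161.0/110.0)^0.3211 = 4.91 × 1.1301 = 5.5489 m/s

5.5 m/s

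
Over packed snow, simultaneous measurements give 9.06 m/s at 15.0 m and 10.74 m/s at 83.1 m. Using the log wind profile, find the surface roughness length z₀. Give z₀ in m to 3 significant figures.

z₀ ≈ 0.00147 m

Log law: V(z) ∝ ln(z/z₀). With r = V₁/V₂ = 9.06/10.74 = 0.84358,
r · ln(z₂/z₀) = ln(z₁/z₀) ⇒ ln z₀ = (ln z₁ − r·ln z₂)/(1 − r)
ln z₀ = (2.70805 − 0.84358×4.42004) / 0.15642 = -6.5245
z₀ = exp(-6.5245) = 0.001467 m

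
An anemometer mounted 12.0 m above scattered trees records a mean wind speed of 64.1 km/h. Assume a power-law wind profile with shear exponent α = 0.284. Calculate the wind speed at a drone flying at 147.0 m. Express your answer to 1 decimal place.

Power-law profile: V₂ = V₁ · (z₂/z₁)^α
V₂ = 64.1 × (147.0/12.0)^0.284 = 64.1 × (12.2500)^0.284
    = 64.1 × 2.0372 = 130.5836 km/h

130.6 km/h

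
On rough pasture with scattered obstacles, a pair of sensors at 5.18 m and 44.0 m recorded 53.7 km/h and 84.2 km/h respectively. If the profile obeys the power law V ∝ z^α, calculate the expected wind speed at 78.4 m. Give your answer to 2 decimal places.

95.07 km/h

First find α: α = ln(V₂/V₁)/ln(z₂/z₁) = ln(84.2/53.7)/ln(44.0/5.18) = 0.44978/2.13938 = 0.2102
Extrapolate from 44.0 m to 78.4 m: V₃ = 84.2 × (78.4/44.0)^0.2102 = 84.2 × 1.1291 = 95.0722 km/h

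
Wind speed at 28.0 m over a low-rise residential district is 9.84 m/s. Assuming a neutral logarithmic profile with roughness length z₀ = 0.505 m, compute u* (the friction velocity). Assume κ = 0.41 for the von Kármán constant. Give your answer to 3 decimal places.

Log law: V(z) = (u*/κ) · ln(z/z₀) ⇒ u* = κ · V / ln(z/z₀)
u* = 0.41 × 9.84 / ln(28.0/0.505) = 0.41 × 9.84 / 4.0154
   = 4.0344 / 4.0154 = 1.0047 m/s

u* ≈ 1.005 m/s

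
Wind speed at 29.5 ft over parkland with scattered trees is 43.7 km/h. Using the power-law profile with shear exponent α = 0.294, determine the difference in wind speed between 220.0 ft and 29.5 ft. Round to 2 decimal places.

35.19 km/h

Power law: V₂ = V₁ · (z₂/z₁)^α = 43.7 × (7.4576)^0.294 = 78.8907 km/h
ΔV = 78.8907 − 43.7 = 35.1907 km/h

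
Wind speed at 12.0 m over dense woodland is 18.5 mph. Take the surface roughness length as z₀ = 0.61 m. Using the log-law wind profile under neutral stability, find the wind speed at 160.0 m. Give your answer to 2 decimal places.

34.58 mph

Log law: V(z) ∝ ln(z/z₀), so V₂/V₁ = ln(z₂/z₀) / ln(z₁/z₀).
ln(160.0/0.61) = 5.5695, ln(12.0/0.61) = 2.9792
V₂ = 18.5 × 5.5695/2.9792 = 18.5 × 1.8694 = 34.5848 mph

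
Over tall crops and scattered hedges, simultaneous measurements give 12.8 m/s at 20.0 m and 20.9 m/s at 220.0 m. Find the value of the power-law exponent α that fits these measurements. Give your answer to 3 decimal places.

Power law: V₂/V₁ = (z₂/z₁)^α ⇒ α = ln(V₂/V₁) / ln(z₂/z₁)
α = ln(20.9/12.8) / ln(220.0/20.0) = ln(1.6328) / ln(11.0000)
  = 0.49030 / 2.39790 = 0.20447

α ≈ 0.204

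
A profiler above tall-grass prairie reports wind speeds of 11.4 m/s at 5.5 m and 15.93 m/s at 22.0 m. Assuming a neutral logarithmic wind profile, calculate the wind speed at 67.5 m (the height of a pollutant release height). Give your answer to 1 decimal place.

19.6 m/s

Log law: V ∝ ln(z/z₀). From the pair, with r = V₁/V₂ = 0.71563,
ln z₀ = (ln z₁ − r·ln z₂)/(1 − r) = (1.7047 − 0.71563×3.0910)/0.28437 = -1.7839 → z₀ = 0.1680 m
V₃ = V₁ · ln(z₃/z₀)/ln(z₁/z₀) = 11.4 × 5.9961/3.4887 = 19.5934 m/s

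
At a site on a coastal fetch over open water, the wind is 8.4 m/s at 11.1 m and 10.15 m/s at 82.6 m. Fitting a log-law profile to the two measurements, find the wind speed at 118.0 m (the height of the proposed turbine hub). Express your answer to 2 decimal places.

Log law: V ∝ ln(z/z₀). From the pair, with r = V₁/V₂ = 0.82759,
ln z₀ = (ln z₁ − r·ln z₂)/(1 − r) = (2.4069 − 0.82759×4.4140)/0.17241 = -7.2270 → z₀ = 0.0007267 m
V₃ = V₁ · ln(z₃/z₀)/ln(z₁/z₀) = 8.4 × 11.9976/9.6339 = 10.4610 m/s

10.46 m/s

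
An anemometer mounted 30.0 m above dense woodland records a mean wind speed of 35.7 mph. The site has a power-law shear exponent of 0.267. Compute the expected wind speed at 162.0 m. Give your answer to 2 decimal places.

56.00 mph

Power-law profile: V₂ = V₁ · (z₂/z₁)^α
V₂ = 35.7 × (162.0/30.0)^0.267 = 35.7 × (5.4000)^0.267
    = 35.7 × 1.5687 = 56.0038 mph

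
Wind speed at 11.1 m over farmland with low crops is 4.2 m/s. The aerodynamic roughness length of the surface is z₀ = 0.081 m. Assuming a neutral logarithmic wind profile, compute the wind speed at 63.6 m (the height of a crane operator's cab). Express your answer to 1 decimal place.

5.7 m/s

Log law: V(z) ∝ ln(z/z₀), so V₂/V₁ = ln(z₂/z₀) / ln(z₁/z₀).
ln(63.6/0.081) = 6.6659, ln(11.1/0.081) = 4.9203
V₂ = 4.2 × 6.6659/4.9203 = 4.2 × 1.3548 = 5.6901 m/s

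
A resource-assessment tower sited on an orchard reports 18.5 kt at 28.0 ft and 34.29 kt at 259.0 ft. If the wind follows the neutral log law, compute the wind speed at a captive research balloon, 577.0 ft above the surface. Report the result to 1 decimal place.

40.0 kt

Log law: V ∝ ln(z/z₀). From the pair, with r = V₁/V₂ = 0.53952,
ln z₀ = (ln z₁ − r·ln z₂)/(1 − r) = (3.3322 − 0.53952×5.5568)/0.46048 = 0.7258 → z₀ = 2.066 ft
V₃ = V₁ · ln(z₃/z₀)/ln(z₁/z₀) = 18.5 × 5.6321/2.6064 = 39.9755 kt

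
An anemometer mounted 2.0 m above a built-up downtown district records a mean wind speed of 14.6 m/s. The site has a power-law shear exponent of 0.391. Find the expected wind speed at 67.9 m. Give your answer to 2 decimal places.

Power-law profile: V₂ = V₁ · (z₂/z₁)^α
V₂ = 14.6 × (67.9/2.0)^0.391 = 14.6 × (33.9500)^0.391
    = 14.6 × 3.9679 = 57.9310 m/s

57.93 m/s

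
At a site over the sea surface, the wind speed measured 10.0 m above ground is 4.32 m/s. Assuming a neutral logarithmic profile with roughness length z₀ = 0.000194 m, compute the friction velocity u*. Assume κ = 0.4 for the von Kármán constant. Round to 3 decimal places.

Log law: V(z) = (u*/κ) · ln(z/z₀) ⇒ u* = κ · V / ln(z/z₀)
u* = 0.4 × 4.32 / ln(10.0/0.000194) = 0.4 × 4.32 / 10.8502
   = 1.7280 / 10.8502 = 0.1593 m/s

u* ≈ 0.159 m/s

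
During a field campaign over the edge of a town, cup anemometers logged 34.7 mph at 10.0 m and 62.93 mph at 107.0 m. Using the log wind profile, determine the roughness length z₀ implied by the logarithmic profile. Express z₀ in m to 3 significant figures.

z₀ ≈ 0.543 m

Log law: V(z) ∝ ln(z/z₀). With r = V₁/V₂ = 34.7/62.93 = 0.55141,
r · ln(z₂/z₀) = ln(z₁/z₀) ⇒ ln z₀ = (ln z₁ − r·ln z₂)/(1 − r)
ln z₀ = (2.30259 − 0.55141×4.67283) / 0.44859 = -0.6109
z₀ = exp(-0.6109) = 0.5429 m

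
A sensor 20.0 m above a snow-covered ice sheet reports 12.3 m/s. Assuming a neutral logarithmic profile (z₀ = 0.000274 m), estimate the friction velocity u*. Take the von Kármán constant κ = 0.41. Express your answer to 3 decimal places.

u* ≈ 0.450 m/s

Log law: V(z) = (u*/κ) · ln(z/z₀) ⇒ u* = κ · V / ln(z/z₀)
u* = 0.41 × 12.3 / ln(20.0/0.000274) = 0.41 × 12.3 / 11.1981
   = 5.0430 / 11.1981 = 0.4503 m/s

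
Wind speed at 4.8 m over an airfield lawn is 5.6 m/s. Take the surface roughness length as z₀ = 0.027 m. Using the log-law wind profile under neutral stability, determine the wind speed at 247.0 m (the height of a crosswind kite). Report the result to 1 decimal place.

Log law: V(z) ∝ ln(z/z₀), so V₂/V₁ = ln(z₂/z₀) / ln(z₁/z₀).
ln(247.0/0.027) = 9.1213, ln(4.8/0.027) = 5.1805
V₂ = 5.6 × 9.1213/5.1805 = 5.6 × 1.7607 = 9.8599 m/s

9.9 m/s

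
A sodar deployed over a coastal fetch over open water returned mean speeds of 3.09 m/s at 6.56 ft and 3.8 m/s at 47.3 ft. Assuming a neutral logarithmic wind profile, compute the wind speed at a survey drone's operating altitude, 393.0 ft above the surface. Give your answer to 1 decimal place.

4.6 m/s

Log law: V ∝ ln(z/z₀). From the pair, with r = V₁/V₂ = 0.81316,
ln z₀ = (ln z₁ − r·ln z₂)/(1 − r) = (1.8810 − 0.81316×3.8565)/0.18684 = -6.7167 → z₀ = 0.001211 ft
V₃ = V₁ · ln(z₃/z₀)/ln(z₁/z₀) = 3.09 × 12.6905/8.5977 = 4.5610 m/s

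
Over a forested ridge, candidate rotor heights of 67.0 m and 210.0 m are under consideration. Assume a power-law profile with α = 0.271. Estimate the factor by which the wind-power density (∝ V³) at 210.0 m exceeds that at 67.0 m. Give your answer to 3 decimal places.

Speed ratio: V_B/V_A = (z_B/z_A)^α = (210.0/67.0)^0.271 = (3.1343)^0.271 = 1.36287
Power-density ratio: P_B/P_A = (V_B/V_A)³ = (1.36287)³ = 2.53143

2.531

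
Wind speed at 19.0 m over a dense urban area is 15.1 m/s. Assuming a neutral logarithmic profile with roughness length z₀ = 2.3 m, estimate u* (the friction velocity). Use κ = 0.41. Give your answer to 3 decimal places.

u* ≈ 2.932 m/s

Log law: V(z) = (u*/κ) · ln(z/z₀) ⇒ u* = κ · V / ln(z/z₀)
u* = 0.41 × 15.1 / ln(19.0/2.3) = 0.41 × 15.1 / 2.1115
   = 6.1910 / 2.1115 = 2.9320 m/s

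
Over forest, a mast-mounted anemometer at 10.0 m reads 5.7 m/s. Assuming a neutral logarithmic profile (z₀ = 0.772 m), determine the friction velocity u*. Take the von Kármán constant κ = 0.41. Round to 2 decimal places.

u* ≈ 0.91 m/s

Log law: V(z) = (u*/κ) · ln(z/z₀) ⇒ u* = κ · V / ln(z/z₀)
u* = 0.41 × 5.7 / ln(10.0/0.772) = 0.41 × 5.7 / 2.5614
   = 2.3370 / 2.5614 = 0.9124 m/s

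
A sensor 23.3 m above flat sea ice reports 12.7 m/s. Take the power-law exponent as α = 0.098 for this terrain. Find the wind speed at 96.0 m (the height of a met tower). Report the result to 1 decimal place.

Power-law profile: V₂ = V₁ · (z₂/z₁)^α
V₂ = 12.7 × (96.0/23.3)^0.098 = 12.7 × (4.1202)^0.098
    = 12.7 × 1.1488 = 14.5903 m/s

14.6 m/s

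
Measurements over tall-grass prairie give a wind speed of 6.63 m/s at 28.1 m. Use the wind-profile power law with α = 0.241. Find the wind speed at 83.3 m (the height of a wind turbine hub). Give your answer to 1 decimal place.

Power-law profile: V₂ = V₁ · (z₂/z₁)^α
V₂ = 6.63 × (83.3/28.1)^0.241 = 6.63 × (2.9644)^0.241
    = 6.63 × 1.2994 = 8.6149 m/s

8.6 m/s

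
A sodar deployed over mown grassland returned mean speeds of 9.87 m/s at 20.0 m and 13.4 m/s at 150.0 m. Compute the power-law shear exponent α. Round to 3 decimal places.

Power law: V₂/V₁ = (z₂/z₁)^α ⇒ α = ln(V₂/V₁) / ln(z₂/z₁)
α = ln(13.4/9.87) / ln(150.0/20.0) = ln(1.3576) / ln(7.5000)
  = 0.30575 / 2.01490 = 0.15175

α ≈ 0.152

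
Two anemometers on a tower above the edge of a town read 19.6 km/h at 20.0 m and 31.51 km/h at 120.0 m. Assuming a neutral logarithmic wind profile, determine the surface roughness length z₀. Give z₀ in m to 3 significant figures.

Log law: V(z) ∝ ln(z/z₀). With r = V₁/V₂ = 19.6/31.51 = 0.62202,
r · ln(z₂/z₀) = ln(z₁/z₀) ⇒ ln z₀ = (ln z₁ − r·ln z₂)/(1 − r)
ln z₀ = (2.99573 − 0.62202×4.78749) / 0.37798 = 0.0471
z₀ = exp(0.0471) = 1.048 m

z₀ ≈ 1.05 m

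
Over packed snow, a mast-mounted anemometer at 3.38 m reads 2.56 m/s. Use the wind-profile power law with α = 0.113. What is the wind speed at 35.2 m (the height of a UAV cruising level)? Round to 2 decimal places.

3.34 m/s

Power-law profile: V₂ = V₁ · (z₂/z₁)^α
V₂ = 2.56 × (35.2/3.38)^0.113 = 2.56 × (10.4142)^0.113
    = 2.56 × 1.3031 = 3.3360 m/s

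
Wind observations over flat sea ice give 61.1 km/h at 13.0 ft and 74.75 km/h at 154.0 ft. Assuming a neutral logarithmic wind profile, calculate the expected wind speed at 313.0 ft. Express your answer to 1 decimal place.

78.7 km/h

Log law: V ∝ ln(z/z₀). From the pair, with r = V₁/V₂ = 0.81739,
ln z₀ = (ln z₁ − r·ln z₂)/(1 − r) = (2.5649 − 0.81739×5.0370)/0.18261 = -8.5002 → z₀ = 0.0002034 ft
V₃ = V₁ · ln(z₃/z₀)/ln(z₁/z₀) = 61.1 × 14.2464/11.0652 = 78.6664 km/h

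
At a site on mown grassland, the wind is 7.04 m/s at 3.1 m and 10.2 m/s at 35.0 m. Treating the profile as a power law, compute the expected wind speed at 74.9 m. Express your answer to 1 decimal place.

First find α: α = ln(V₂/V₁)/ln(z₂/z₁) = ln(10.2/7.04)/ln(35.0/3.1) = 0.37078/2.42395 = 0.1530
Extrapolate from 35.0 m to 74.9 m: V₃ = 10.2 × (74.9/35.0)^0.1530 = 10.2 × 1.1234 = 11.4589 m/s

11.5 m/s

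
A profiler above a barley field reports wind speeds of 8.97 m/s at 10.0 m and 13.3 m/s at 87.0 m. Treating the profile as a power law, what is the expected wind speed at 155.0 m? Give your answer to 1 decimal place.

14.8 m/s

First find α: α = ln(V₂/V₁)/ln(z₂/z₁) = ln(13.3/8.97)/ln(87.0/10.0) = 0.39388/2.16332 = 0.1821
Extrapolate from 87.0 m to 155.0 m: V₃ = 13.3 × (155.0/87.0)^0.1821 = 13.3 × 1.1109 = 14.7747 m/s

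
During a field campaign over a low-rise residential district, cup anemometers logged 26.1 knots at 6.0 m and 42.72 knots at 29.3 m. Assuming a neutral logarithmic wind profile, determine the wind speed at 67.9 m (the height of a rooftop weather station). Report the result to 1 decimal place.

Log law: V ∝ ln(z/z₀). From the pair, with r = V₁/V₂ = 0.61096,
ln z₀ = (ln z₁ − r·ln z₂)/(1 − r) = (1.7918 − 0.61096×3.3776)/0.38904 = -0.6986 → z₀ = 0.4973 m
V₃ = V₁ · ln(z₃/z₀)/ln(z₁/z₀) = 26.1 × 4.9167/2.4904 = 51.5282 knots

51.5 knots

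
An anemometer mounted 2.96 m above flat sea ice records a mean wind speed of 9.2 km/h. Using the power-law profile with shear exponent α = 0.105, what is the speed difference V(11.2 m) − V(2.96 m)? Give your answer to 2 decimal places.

Power law: V₂ = V₁ · (z₂/z₁)^α = 9.2 × (3.7838)^0.105 = 10.5796 km/h
ΔV = 10.5796 − 9.2 = 1.3796 km/h

1.38 km/h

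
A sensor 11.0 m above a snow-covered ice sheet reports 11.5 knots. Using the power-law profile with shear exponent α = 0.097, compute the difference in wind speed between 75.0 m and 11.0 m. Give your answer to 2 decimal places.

2.35 knots

Power law: V₂ = V₁ · (z₂/z₁)^α = 11.5 × (6.8182)^0.097 = 13.8536 knots
ΔV = 13.8536 − 11.5 = 2.3536 knots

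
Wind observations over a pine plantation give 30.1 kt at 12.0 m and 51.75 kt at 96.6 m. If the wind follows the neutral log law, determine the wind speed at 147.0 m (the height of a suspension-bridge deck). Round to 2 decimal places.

Log law: V ∝ ln(z/z₀). From the pair, with r = V₁/V₂ = 0.58164,
ln z₀ = (ln z₁ − r·ln z₂)/(1 − r) = (2.4849 − 0.58164×4.5706)/0.41836 = -0.4148 → z₀ = 0.6605 m
V₃ = V₁ · ln(z₃/z₀)/ln(z₁/z₀) = 30.1 × 5.4052/2.8997 = 56.1082 kt

56.11 kt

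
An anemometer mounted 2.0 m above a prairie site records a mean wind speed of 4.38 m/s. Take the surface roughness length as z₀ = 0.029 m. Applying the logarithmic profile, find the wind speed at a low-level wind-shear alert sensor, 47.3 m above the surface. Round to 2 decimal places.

7.65 m/s

Log law: V(z) ∝ ln(z/z₀), so V₂/V₁ = ln(z₂/z₀) / ln(z₁/z₀).
ln(47.3/0.029) = 7.3970, ln(2.0/0.029) = 4.2336
V₂ = 4.38 × 7.3970/4.2336 = 4.38 × 1.7472 = 7.6527 m/s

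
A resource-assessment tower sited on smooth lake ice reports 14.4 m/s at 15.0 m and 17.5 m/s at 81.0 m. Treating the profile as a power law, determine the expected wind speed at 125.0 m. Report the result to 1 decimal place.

First find α: α = ln(V₂/V₁)/ln(z₂/z₁) = ln(17.5/14.4)/ln(81.0/15.0) = 0.19497/1.68640 = 0.1156
Extrapolate from 81.0 m to 125.0 m: V₃ = 17.5 × (125.0/81.0)^0.1156 = 17.5 × 1.0514 = 18.4002 m/s

18.4 m/s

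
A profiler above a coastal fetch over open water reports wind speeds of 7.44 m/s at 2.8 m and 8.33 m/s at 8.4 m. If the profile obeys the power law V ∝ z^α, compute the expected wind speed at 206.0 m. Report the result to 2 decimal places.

11.58 m/s

First find α: α = ln(V₂/V₁)/ln(z₂/z₁) = ln(8.33/7.44)/ln(8.4/2.8) = 0.11299/1.09861 = 0.1029
Extrapolate from 8.4 m to 206.0 m: V₃ = 8.33 × (206.0/8.4)^0.1029 = 8.33 × 1.3897 = 11.5762 m/s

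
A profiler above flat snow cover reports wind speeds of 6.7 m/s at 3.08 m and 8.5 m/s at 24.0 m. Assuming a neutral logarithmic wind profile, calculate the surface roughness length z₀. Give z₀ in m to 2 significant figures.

Log law: V(z) ∝ ln(z/z₀). With r = V₁/V₂ = 6.7/8.5 = 0.78824,
r · ln(z₂/z₀) = ln(z₁/z₀) ⇒ ln z₀ = (ln z₁ − r·ln z₂)/(1 − r)
ln z₀ = (1.12493 − 0.78824×3.17805) / 0.21176 = -6.5173
z₀ = exp(-6.5173) = 0.001478 m

z₀ ≈ 0.0015 m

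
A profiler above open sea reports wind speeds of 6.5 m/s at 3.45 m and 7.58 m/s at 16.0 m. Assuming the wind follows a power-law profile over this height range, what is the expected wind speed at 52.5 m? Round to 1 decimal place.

8.5 m/s

First find α: α = ln(V₂/V₁)/ln(z₂/z₁) = ln(7.58/6.5)/ln(16.0/3.45) = 0.15371/1.53421 = 0.1002
Extrapolate from 16.0 m to 52.5 m: V₃ = 7.58 × (52.5/16.0)^0.1002 = 7.58 × 1.1264 = 8.5383 m/s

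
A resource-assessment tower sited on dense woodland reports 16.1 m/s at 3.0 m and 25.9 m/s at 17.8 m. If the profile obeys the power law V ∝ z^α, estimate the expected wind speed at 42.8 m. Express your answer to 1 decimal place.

32.7 m/s

First find α: α = ln(V₂/V₁)/ln(z₂/z₁) = ln(25.9/16.1)/ln(17.8/3.0) = 0.47542/1.78059 = 0.2670
Extrapolate from 17.8 m to 42.8 m: V₃ = 25.9 × (42.8/17.8)^0.2670 = 25.9 × 1.2640 = 32.7367 m/s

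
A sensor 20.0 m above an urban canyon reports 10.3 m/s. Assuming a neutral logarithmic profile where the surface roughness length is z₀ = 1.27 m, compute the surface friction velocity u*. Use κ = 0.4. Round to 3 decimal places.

Log law: V(z) = (u*/κ) · ln(z/z₀) ⇒ u* = κ · V / ln(z/z₀)
u* = 0.4 × 10.3 / ln(20.0/1.27) = 0.4 × 10.3 / 2.7567
   = 4.1200 / 2.7567 = 1.4945 m/s

u* ≈ 1.495 m/s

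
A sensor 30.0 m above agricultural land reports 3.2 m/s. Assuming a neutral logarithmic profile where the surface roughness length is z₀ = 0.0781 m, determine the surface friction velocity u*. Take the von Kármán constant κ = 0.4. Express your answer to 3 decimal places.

u* ≈ 0.215 m/s

Log law: V(z) = (u*/κ) · ln(z/z₀) ⇒ u* = κ · V / ln(z/z₀)
u* = 0.4 × 3.2 / ln(30.0/0.0781) = 0.4 × 3.2 / 5.9510
   = 1.2800 / 5.9510 = 0.2151 m/s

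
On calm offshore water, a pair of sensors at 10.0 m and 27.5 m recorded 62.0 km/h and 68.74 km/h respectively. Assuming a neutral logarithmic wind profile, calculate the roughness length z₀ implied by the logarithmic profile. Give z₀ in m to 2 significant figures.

z₀ ≈ 0.00091 m

Log law: V(z) ∝ ln(z/z₀). With r = V₁/V₂ = 62.0/68.74 = 0.90195,
r · ln(z₂/z₀) = ln(z₁/z₀) ⇒ ln z₀ = (ln z₁ − r·ln z₂)/(1 − r)
ln z₀ = (2.30259 − 0.90195×3.31419) / 0.09805 = -7.0029
z₀ = exp(-7.0029) = 0.0009092 m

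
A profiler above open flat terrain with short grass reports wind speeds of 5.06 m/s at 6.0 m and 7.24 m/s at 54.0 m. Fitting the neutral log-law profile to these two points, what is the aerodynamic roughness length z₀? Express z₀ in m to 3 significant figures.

Log law: V(z) ∝ ln(z/z₀). With r = V₁/V₂ = 5.06/7.24 = 0.69890,
r · ln(z₂/z₀) = ln(z₁/z₀) ⇒ ln z₀ = (ln z₁ − r·ln z₂)/(1 − r)
ln z₀ = (1.79176 − 0.69890×3.98898) / 0.30110 = -3.3082
z₀ = exp(-3.3082) = 0.03658 m

z₀ ≈ 0.0366 m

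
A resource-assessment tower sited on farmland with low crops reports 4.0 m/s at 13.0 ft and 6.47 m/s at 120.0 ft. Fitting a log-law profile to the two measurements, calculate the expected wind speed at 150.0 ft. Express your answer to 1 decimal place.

6.7 m/s

Log law: V ∝ ln(z/z₀). From the pair, with r = V₁/V₂ = 0.61824,
ln z₀ = (ln z₁ − r·ln z₂)/(1 − r) = (2.5649 − 0.61824×4.7875)/0.38176 = -1.0343 → z₀ = 0.3555 ft
V₃ = V₁ · ln(z₃/z₀)/ln(z₁/z₀) = 4.0 × 6.0449/3.5993 = 6.7180 m/s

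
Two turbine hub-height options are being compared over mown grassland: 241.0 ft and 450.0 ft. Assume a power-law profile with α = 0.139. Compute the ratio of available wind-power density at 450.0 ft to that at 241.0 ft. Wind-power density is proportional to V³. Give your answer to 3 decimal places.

1.297

Speed ratio: V_B/V_A = (z_B/z_A)^α = (450.0/241.0)^0.139 = (1.8672)^0.139 = 1.09068
Power-density ratio: P_B/P_A = (V_B/V_A)³ = (1.09068)³ = 1.29744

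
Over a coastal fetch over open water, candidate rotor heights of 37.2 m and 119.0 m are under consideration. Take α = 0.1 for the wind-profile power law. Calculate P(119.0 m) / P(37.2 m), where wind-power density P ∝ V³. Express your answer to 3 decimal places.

Speed ratio: V_B/V_A = (z_B/z_A)^α = (119.0/37.2)^0.1 = (3.1989)^0.1 = 1.12331
Power-density ratio: P_B/P_A = (V_B/V_A)³ = (1.12331)³ = 1.41743

1.417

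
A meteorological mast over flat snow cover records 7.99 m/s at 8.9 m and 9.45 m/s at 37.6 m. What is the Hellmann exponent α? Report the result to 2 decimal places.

Power law: V₂/V₁ = (z₂/z₁)^α ⇒ α = ln(V₂/V₁) / ln(z₂/z₁)
α = ln(9.45/7.99) / ln(37.6/8.9) = ln(1.1827) / ln(4.2247)
  = 0.16782 / 1.44095 = 0.11647

α ≈ 0.12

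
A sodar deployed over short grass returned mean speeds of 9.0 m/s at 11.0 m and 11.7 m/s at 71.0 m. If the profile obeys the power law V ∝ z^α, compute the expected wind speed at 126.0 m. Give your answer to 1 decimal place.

12.7 m/s

First find α: α = ln(V₂/V₁)/ln(z₂/z₁) = ln(11.7/9.0)/ln(71.0/11.0) = 0.26236/1.86478 = 0.1407
Extrapolate from 71.0 m to 126.0 m: V₃ = 11.7 × (126.0/71.0)^0.1407 = 11.7 × 1.0840 = 12.6834 m/s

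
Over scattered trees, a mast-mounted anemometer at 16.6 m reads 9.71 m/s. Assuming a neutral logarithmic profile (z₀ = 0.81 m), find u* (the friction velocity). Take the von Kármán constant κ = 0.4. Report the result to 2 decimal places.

Log law: V(z) = (u*/κ) · ln(z/z₀) ⇒ u* = κ · V / ln(z/z₀)
u* = 0.4 × 9.71 / ln(16.6/0.81) = 0.4 × 9.71 / 3.0201
   = 3.8840 / 3.0201 = 1.2860 m/s

u* ≈ 1.29 m/s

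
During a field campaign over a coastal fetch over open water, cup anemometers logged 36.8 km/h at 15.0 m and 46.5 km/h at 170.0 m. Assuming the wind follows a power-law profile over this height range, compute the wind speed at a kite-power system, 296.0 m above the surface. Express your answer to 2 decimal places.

49.05 km/h

First find α: α = ln(V₂/V₁)/ln(z₂/z₁) = ln(46.5/36.8)/ln(170.0/15.0) = 0.23395/2.42775 = 0.0964
Extrapolate from 170.0 m to 296.0 m: V₃ = 46.5 × (296.0/170.0)^0.0964 = 46.5 × 1.0549 = 49.0526 km/h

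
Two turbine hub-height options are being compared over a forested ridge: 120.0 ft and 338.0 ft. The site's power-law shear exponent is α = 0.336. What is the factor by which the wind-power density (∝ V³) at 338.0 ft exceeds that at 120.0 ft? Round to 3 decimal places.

Speed ratio: V_B/V_A = (z_B/z_A)^α = (338.0/120.0)^0.336 = (2.8167)^0.336 = 1.41616
Power-density ratio: P_B/P_A = (V_B/V_A)³ = (1.41616)³ = 2.84010

2.840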